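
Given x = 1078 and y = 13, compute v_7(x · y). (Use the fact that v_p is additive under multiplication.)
v_7(14014) = 2

v_p(x) = 2 (factor: 1078 = 7^2 · 22); v_p(y) = 0 (factor: 13 = 7^0 · 13). Additivity: v_p(xy) = v_p(x) + v_p(y) = 2 + 0 = 2. (Direct check: xy = 14014 = 7^2 · (286).)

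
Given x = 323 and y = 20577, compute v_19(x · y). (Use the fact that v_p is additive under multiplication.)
v_19(6646371) = 4

v_p(x) = 1 (factor: 323 = 19^1 · 17); v_p(y) = 3 (factor: 20577 = 19^3 · 3). Additivity: v_p(xy) = v_p(x) + v_p(y) = 1 + 3 = 4. (Direct check: xy = 6646371 = 19^4 · (51).)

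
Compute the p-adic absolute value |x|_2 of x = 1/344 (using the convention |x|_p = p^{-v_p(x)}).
|1/344|_2 = 8

Step 1 — compute v_2(x) by factoring powers of 2 out of the numerator and denominator: v_2(1/344) = -3. Step 2 — apply |x|_p = p^{-v_p(x)} = 2^{3} = 8.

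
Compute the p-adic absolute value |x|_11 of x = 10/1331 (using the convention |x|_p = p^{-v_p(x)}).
|10/1331|_11 = 1331

Step 1 — compute v_11(x) by factoring powers of 11 out of the numerator and denominator: v_11(10/1331) = -3. Step 2 — apply |x|_p = p^{-v_p(x)} = 11^{3} = 1331.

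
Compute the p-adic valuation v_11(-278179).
v_11(-278179) = 4

v_11(n) is the largest exponent k such that 11^k divides n. Factor out: -278179 = -11^4 · 19. (Sign doesn't affect v_p.) So v_11(-278179) = 4.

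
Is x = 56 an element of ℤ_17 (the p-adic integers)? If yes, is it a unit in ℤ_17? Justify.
x ∈ ℤ_17^× (unit); v_17(x) = 0

ℤ_17 = {x ∈ ℚ_17 : v_17(x) ≥ 0} and ℤ_17^× = {x ∈ ℤ_17 : v_17(x) = 0}. Here v_17(56) = v_17(num) − v_17(den) = 0; compare against these criteria.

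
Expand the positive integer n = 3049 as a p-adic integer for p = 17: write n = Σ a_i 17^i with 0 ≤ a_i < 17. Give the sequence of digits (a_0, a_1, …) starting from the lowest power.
(a_0, a_1, …) = (6, 9, 10)

Repeated division by 17 gives the digits low-to-high: 3049 = 6 + 9·17^1 + 10·17^2. Digit sequence: (6, 9, 10).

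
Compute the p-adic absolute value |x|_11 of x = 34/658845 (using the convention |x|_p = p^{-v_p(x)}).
|34/658845|_11 = 14641

Step 1 — compute v_11(x) by factoring powers of 11 out of the numerator and denominator: v_11(34/658845) = -4. Step 2 — apply |x|_p = p^{-v_p(x)} = 11^{4} = 14641.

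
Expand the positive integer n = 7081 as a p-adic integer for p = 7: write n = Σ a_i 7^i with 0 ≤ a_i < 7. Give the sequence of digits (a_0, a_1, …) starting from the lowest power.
(a_0, a_1, …) = (4, 3, 4, 6, 2)

Repeated division by 7 gives the digits low-to-high: 7081 = 4 + 3·7^1 + 4·7^2 + 6·7^3 + 2·7^4. Digit sequence: (4, 3, 4, 6, 2).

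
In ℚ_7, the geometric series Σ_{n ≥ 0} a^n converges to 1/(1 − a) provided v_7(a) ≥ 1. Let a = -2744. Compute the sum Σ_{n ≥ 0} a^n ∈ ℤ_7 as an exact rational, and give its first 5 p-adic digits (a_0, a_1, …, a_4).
Σ a^n = 1/(1 − a) = 1/2745;  first 5 digits = (1, 0, 0, 6, 5)

v_7(a) = 3 ≥ 1, so the series converges in ℤ_7 to 1/(1 − a) = 1/(1 − (-2744)) = 1/2745. Expand this rational in ℤ_7: compute digits iteratively via d_i = x_i mod 7, x_{i+1} = (x_i − d_i)/7. The first 5 digits are (1, 0, 0, 6, 5).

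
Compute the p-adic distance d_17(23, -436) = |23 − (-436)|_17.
d_17(23, -436) = 1/17

Step 1 — x − y = 23 − (-436) = 459. Step 2 — v_17(459) = 1 (factor: 459 = (17^1 · 27); the sign does not affect v_p). Step 3 — |x − y|_17 = 17^{-1} = 1/17.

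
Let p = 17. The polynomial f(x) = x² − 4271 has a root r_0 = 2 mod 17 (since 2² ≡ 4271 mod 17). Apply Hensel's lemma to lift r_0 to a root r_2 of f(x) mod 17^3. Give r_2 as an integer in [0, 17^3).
r_2 = 3453 (mod 4913)

Hensel's recurrence: r_{i+1} = r_i − f(r_i)·(f′(r_i))^{-1} mod 17^{i+2}, with f′(x) = 2x. Iterate:
  r_0 = 2 (mod 17)
  r_1 = 274 (mod 289)
  r_2 = 3453 (mod 4913)
Final: r_2 = 3453, and one checks f(r_2) ≡ 0 mod 17^3.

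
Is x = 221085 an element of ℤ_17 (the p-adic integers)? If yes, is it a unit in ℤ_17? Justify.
x ∈ ℤ_17 but not a unit; v_17(x) = 3 > 0

ℤ_17 = {x ∈ ℚ_17 : v_17(x) ≥ 0} and ℤ_17^× = {x ∈ ℤ_17 : v_17(x) = 0}. Here v_17(221085) = v_17(num) − v_17(den) = 3; compare against these criteria.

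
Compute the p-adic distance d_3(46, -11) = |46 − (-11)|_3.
d_3(46, -11) = 1/3

Step 1 — x − y = 46 − (-11) = 57. Step 2 — v_3(57) = 1 (factor: 57 = (3^1 · 19); the sign does not affect v_p). Step 3 — |x − y|_3 = 3^{-1} = 1/3.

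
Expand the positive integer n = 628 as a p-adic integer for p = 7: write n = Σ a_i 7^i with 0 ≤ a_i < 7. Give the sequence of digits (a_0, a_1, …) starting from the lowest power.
(a_0, a_1, …) = (5, 5, 5, 1)

Repeated division by 7 gives the digits low-to-high: 628 = 5 + 5·7^1 + 5·7^2 + 1·7^3. Digit sequence: (5, 5, 5, 1).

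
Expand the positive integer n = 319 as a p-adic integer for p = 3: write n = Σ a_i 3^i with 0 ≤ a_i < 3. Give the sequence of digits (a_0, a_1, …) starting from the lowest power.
(a_0, a_1, …) = (1, 1, 2, 2, 0, 1)

Repeated division by 3 gives the digits low-to-high: 319 = 1 + 1·3^1 + 2·3^2 + 2·3^3 + 1·3^5. Digit sequence: (1, 1, 2, 2, 0, 1).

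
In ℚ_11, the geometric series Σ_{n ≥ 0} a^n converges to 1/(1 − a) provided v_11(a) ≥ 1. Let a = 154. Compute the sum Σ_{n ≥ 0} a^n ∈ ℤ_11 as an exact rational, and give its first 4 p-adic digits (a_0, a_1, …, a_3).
Σ a^n = 1/(1 − a) = -1/153;  first 4 digits = (1, 3, 10, 0)

v_11(a) = 1 ≥ 1, so the series converges in ℤ_11 to 1/(1 − a) = 1/(1 − 154) = -1/153. Expand this rational in ℤ_11: compute digits iteratively via d_i = x_i mod 11, x_{i+1} = (x_i − d_i)/11. The first 4 digits are (1, 3, 10, 0).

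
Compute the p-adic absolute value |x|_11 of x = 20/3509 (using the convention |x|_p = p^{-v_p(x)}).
|20/3509|_11 = 121

Step 1 — compute v_11(x) by factoring powers of 11 out of the numerator and denominator: v_11(20/3509) = -2. Step 2 — apply |x|_p = p^{-v_p(x)} = 11^{2} = 121.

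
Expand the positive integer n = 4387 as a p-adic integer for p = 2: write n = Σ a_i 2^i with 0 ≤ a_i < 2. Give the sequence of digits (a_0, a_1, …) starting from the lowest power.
(a_0, a_1, …) = (1, 1, 0, 0, 0, 1, 0, 0, 1, 0, 0, 0, 1)

Repeated division by 2 gives the digits low-to-high: 4387 = 1 + 1·2^1 + 1·2^5 + 1·2^8 + 1·2^12. Digit sequence: (1, 1, 0, 0, 0, 1, 0, 0, 1, 0, 0, 0, 1).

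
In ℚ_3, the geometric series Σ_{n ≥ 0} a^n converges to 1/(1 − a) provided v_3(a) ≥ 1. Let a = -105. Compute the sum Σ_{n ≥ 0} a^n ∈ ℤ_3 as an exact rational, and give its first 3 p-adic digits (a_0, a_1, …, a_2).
Σ a^n = 1/(1 − a) = 1/106;  first 3 digits = (1, 1, 1)

v_3(a) = 1 ≥ 1, so the series converges in ℤ_3 to 1/(1 − a) = 1/(1 − (-105)) = 1/106. Expand this rational in ℤ_3: compute digits iteratively via d_i = x_i mod 3, x_{i+1} = (x_i − d_i)/3. The first 3 digits are (1, 1, 1).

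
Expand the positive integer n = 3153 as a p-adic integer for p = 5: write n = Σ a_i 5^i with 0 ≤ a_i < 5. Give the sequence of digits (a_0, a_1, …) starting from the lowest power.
(a_0, a_1, …) = (3, 0, 1, 0, 0, 1)

Repeated division by 5 gives the digits low-to-high: 3153 = 3 + 1·5^2 + 1·5^5. Digit sequence: (3, 0, 1, 0, 0, 1).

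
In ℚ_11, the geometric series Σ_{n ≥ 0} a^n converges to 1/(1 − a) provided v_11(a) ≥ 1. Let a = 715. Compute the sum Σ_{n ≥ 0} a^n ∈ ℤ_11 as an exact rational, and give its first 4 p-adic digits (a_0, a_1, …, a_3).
Σ a^n = 1/(1 − a) = -1/714;  first 4 digits = (1, 10, 6, 9)

v_11(a) = 1 ≥ 1, so the series converges in ℤ_11 to 1/(1 − a) = 1/(1 − 715) = -1/714. Expand this rational in ℤ_11: compute digits iteratively via d_i = x_i mod 11, x_{i+1} = (x_i − d_i)/11. The first 4 digits are (1, 10, 6, 9).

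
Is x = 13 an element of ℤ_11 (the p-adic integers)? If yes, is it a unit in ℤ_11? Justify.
x ∈ ℤ_11^× (unit); v_11(x) = 0

ℤ_11 = {x ∈ ℚ_11 : v_11(x) ≥ 0} and ℤ_11^× = {x ∈ ℤ_11 : v_11(x) = 0}. Here v_11(13) = v_11(num) − v_11(den) = 0; compare against these criteria.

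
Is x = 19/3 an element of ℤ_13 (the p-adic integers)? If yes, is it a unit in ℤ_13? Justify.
x ∈ ℤ_13^× (unit); v_13(x) = 0

ℤ_13 = {x ∈ ℚ_13 : v_13(x) ≥ 0} and ℤ_13^× = {x ∈ ℤ_13 : v_13(x) = 0}. Here v_13(19/3) = v_13(num) − v_13(den) = 0; compare against these criteria.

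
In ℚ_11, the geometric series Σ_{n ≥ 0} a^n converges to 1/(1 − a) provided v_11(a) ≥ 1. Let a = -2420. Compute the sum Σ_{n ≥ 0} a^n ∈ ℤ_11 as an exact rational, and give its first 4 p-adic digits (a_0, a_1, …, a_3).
Σ a^n = 1/(1 − a) = 1/2421;  first 4 digits = (1, 0, 2, 9)

v_11(a) = 2 ≥ 1, so the series converges in ℤ_11 to 1/(1 − a) = 1/(1 − (-2420)) = 1/2421. Expand this rational in ℤ_11: compute digits iteratively via d_i = x_i mod 11, x_{i+1} = (x_i − d_i)/11. The first 4 digits are (1, 0, 2, 9).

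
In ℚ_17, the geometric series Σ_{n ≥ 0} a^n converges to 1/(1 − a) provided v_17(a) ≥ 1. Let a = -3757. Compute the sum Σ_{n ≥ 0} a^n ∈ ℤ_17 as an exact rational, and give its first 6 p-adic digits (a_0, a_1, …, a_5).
Σ a^n = 1/(1 − a) = 1/3758;  first 6 digits = (1, 0, 4, 16, 15, 9)

v_17(a) = 2 ≥ 1, so the series converges in ℤ_17 to 1/(1 − a) = 1/(1 − (-3757)) = 1/3758. Expand this rational in ℤ_17: compute digits iteratively via d_i = x_i mod 17, x_{i+1} = (x_i − d_i)/17. The first 6 digits are (1, 0, 4, 16, 15, 9).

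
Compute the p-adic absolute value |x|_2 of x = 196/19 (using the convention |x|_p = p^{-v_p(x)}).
|196/19|_2 = 1/4

Step 1 — compute v_2(x) by factoring powers of 2 out of the numerator and denominator: v_2(196/19) = 2. Step 2 — apply |x|_p = p^{-v_p(x)} = 2^{-2} = 1/4.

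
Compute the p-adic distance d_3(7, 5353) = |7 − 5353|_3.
d_3(7, 5353) = 1/243

Step 1 — x − y = 7 − 5353 = -5346. Step 2 — v_3(-5346) = 5 (factor: -5346 = −(3^5 · 22); the sign does not affect v_p). Step 3 — |x − y|_3 = 3^{-5} = 1/243.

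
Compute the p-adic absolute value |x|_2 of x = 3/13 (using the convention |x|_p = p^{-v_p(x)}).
|3/13|_2 = 1

Step 1 — compute v_2(x) by factoring powers of 2 out of the numerator and denominator: v_2(3/13) = 0. Step 2 — apply |x|_p = p^{-v_p(x)} = 2^{0} = 1.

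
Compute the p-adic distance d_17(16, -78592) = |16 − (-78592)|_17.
d_17(16, -78592) = 1/4913

Step 1 — x − y = 16 − (-78592) = 78608. Step 2 — v_17(78608) = 3 (factor: 78608 = (17^3 · 16); the sign does not affect v_p). Step 3 — |x − y|_17 = 17^{-3} = 1/4913.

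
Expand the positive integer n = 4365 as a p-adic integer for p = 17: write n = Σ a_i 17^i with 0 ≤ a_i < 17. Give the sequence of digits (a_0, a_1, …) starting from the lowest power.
(a_0, a_1, …) = (13, 1, 15)

Repeated division by 17 gives the digits low-to-high: 4365 = 13 + 1·17^1 + 15·17^2. Digit sequence: (13, 1, 15).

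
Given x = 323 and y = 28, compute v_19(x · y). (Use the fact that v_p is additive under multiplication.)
v_19(9044) = 1

v_p(x) = 1 (factor: 323 = 19^1 · 17); v_p(y) = 0 (factor: 28 = 19^0 · 28). Additivity: v_p(xy) = v_p(x) + v_p(y) = 1 + 0 = 1. (Direct check: xy = 9044 = 19^1 · (476).)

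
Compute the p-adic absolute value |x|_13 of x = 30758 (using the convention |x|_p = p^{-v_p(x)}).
|30758|_13 = 1/2197

Step 1 — compute v_13(x) by factoring powers of 13 out of the numerator and denominator: v_13(30758) = 3. Step 2 — apply |x|_p = p^{-v_p(x)} = 13^{-3} = 1/2197.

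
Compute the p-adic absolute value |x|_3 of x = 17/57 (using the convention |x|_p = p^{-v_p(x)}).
|17/57|_3 = 3

Step 1 — compute v_3(x) by factoring powers of 3 out of the numerator and denominator: v_3(17/57) = -1. Step 2 — apply |x|_p = p^{-v_p(x)} = 3^{1} = 3.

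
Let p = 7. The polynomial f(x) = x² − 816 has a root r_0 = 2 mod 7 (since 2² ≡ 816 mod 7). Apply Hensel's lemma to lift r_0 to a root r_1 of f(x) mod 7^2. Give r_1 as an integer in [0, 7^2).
r_1 = 9 (mod 49)

Hensel's recurrence: r_{i+1} = r_i − f(r_i)·(f′(r_i))^{-1} mod 7^{i+2}, with f′(x) = 2x. Iterate:
  r_0 = 2 (mod 7)
  r_1 = 9 (mod 49)
Final: r_1 = 9, and one checks f(r_1) ≡ 0 mod 7^2.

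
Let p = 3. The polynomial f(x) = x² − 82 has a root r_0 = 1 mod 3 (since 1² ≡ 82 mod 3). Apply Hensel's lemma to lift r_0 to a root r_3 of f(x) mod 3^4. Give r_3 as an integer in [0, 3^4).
r_3 = 1 (mod 81)

Hensel's recurrence: r_{i+1} = r_i − f(r_i)·(f′(r_i))^{-1} mod 3^{i+2}, with f′(x) = 2x. Iterate:
  r_0 = 1 (mod 3)
  r_1 = 1 (mod 9)
  r_2 = 1 (mod 27)
  r_3 = 1 (mod 81)
Final: r_3 = 1, and one checks f(r_3) ≡ 0 mod 3^4.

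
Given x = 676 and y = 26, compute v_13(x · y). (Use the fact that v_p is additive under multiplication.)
v_13(17576) = 3

v_p(x) = 2 (factor: 676 = 13^2 · 4); v_p(y) = 1 (factor: 26 = 13^1 · 2). Additivity: v_p(xy) = v_p(x) + v_p(y) = 2 + 1 = 3. (Direct check: xy = 17576 = 13^3 · (8).)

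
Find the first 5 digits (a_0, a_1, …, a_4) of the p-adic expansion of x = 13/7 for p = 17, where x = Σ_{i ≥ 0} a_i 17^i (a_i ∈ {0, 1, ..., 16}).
(a_0, …, a_4) = (14, 9, 14, 4, 7)

v_17(13/7) = 0 (numerator and denominator both coprime to 17), so x ∈ ℤ_17^×. Compute digits iteratively via a_i = x_i mod 17, x_{i+1} = (x_i − a_i)/17, with x_0 = x:
  x_0 = 13/7;  a_0 = 14;  x_1 = (x_0 − 14)/17 = -5/7
  x_1 = -5/7;  a_1 = 9;  x_2 = (x_1 − 9)/17 = -4/7
  x_2 = -4/7;  a_2 = 14;  x_3 = (x_2 − 14)/17 = -6/7
  x_3 = -6/7;  a_3 = 4;  x_4 = (x_3 − 4)/17 = -2/7
  x_4 = -2/7;  a_4 = 7;  x_5 = (x_4 − 7)/17 = -3/7
Digits: (14, 9, 14, 4, 7).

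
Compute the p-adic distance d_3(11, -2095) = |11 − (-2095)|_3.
d_3(11, -2095) = 1/81

Step 1 — x − y = 11 − (-2095) = 2106. Step 2 — v_3(2106) = 4 (factor: 2106 = (3^4 · 26); the sign does not affect v_p). Step 3 — |x − y|_3 = 3^{-4} = 1/81.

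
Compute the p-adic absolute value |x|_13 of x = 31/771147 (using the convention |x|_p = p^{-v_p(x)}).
|31/771147|_13 = 28561

Step 1 — compute v_13(x) by factoring powers of 13 out of the numerator and denominator: v_13(31/771147) = -4. Step 2 — apply |x|_p = p^{-v_p(x)} = 13^{4} = 28561.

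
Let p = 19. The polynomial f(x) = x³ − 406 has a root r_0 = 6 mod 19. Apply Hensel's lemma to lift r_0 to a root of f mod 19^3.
r_2 = 2381 (mod 6859)

Hensel: r_{i+1} = r_i − f(r_i)/f′(r_i) mod 19^{i+2}, where f′(x) = 3x². Iterate:
  r_0 = 6 (mod 19)
  r_1 = 215 (mod 361)
  r_2 = 2381 (mod 6859)
Final: r = 2381 with f(r) ≡ 0 mod 19^3.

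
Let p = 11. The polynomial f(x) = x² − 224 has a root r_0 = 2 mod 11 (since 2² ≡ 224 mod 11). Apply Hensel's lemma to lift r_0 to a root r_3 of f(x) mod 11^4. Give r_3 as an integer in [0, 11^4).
r_3 = 10947 (mod 14641)

Hensel's recurrence: r_{i+1} = r_i − f(r_i)·(f′(r_i))^{-1} mod 11^{i+2}, with f′(x) = 2x. Iterate:
  r_0 = 2 (mod 11)
  r_1 = 57 (mod 121)
  r_2 = 299 (mod 1331)
  r_3 = 10947 (mod 14641)
Final: r_3 = 10947, and one checks f(r_3) ≡ 0 mod 11^4.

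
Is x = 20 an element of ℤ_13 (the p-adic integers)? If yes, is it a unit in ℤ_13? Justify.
x ∈ ℤ_13^× (unit); v_13(x) = 0

ℤ_13 = {x ∈ ℚ_13 : v_13(x) ≥ 0} and ℤ_13^× = {x ∈ ℤ_13 : v_13(x) = 0}. Here v_13(20) = v_13(num) − v_13(den) = 0; compare against these criteria.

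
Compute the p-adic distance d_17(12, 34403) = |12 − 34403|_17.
d_17(12, 34403) = 1/4913

Step 1 — x − y = 12 − 34403 = -34391. Step 2 — v_17(-34391) = 3 (factor: -34391 = −(17^3 · 7); the sign does not affect v_p). Step 3 — |x − y|_17 = 17^{-3} = 1/4913.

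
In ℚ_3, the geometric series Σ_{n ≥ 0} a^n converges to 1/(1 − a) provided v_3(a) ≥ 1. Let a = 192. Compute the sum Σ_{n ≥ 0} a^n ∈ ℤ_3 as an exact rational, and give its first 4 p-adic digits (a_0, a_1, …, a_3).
Σ a^n = 1/(1 − a) = -1/191;  first 4 digits = (1, 1, 1, 2)

v_3(a) = 1 ≥ 1, so the series converges in ℤ_3 to 1/(1 − a) = 1/(1 − 192) = -1/191. Expand this rational in ℤ_3: compute digits iteratively via d_i = x_i mod 3, x_{i+1} = (x_i − d_i)/3. The first 4 digits are (1, 1, 1, 2).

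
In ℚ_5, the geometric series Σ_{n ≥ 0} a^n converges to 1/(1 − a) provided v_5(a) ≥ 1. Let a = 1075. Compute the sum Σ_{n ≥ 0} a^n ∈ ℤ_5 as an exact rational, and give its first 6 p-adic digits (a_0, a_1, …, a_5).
Σ a^n = 1/(1 − a) = -1/1074;  first 6 digits = (1, 0, 3, 3, 0, 0)

v_5(a) = 2 ≥ 1, so the series converges in ℤ_5 to 1/(1 − a) = 1/(1 − 1075) = -1/1074. Expand this rational in ℤ_5: compute digits iteratively via d_i = x_i mod 5, x_{i+1} = (x_i − d_i)/5. The first 6 digits are (1, 0, 3, 3, 0, 0).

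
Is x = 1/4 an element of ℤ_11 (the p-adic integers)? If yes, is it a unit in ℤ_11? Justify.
x ∈ ℤ_11^× (unit); v_11(x) = 0

ℤ_11 = {x ∈ ℚ_11 : v_11(x) ≥ 0} and ℤ_11^× = {x ∈ ℤ_11 : v_11(x) = 0}. Here v_11(1/4) = v_11(num) − v_11(den) = 0; compare against these criteria.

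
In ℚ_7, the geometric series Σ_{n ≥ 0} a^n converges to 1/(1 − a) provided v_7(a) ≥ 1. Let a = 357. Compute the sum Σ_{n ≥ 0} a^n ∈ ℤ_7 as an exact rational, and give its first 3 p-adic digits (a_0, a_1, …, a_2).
Σ a^n = 1/(1 − a) = -1/356;  first 3 digits = (1, 2, 4)

v_7(a) = 1 ≥ 1, so the series converges in ℤ_7 to 1/(1 − a) = 1/(1 − 357) = -1/356. Expand this rational in ℤ_7: compute digits iteratively via d_i = x_i mod 7, x_{i+1} = (x_i − d_i)/7. The first 3 digits are (1, 2, 4).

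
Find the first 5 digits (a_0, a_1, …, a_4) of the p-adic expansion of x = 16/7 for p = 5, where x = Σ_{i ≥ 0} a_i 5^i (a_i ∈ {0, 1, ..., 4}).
(a_0, …, a_4) = (3, 2, 1, 4, 2)

v_5(16/7) = 0 (numerator and denominator both coprime to 5), so x ∈ ℤ_5^×. Compute digits iteratively via a_i = x_i mod 5, x_{i+1} = (x_i − a_i)/5, with x_0 = x:
  x_0 = 16/7;  a_0 = 3;  x_1 = (x_0 − 3)/5 = -1/7
  x_1 = -1/7;  a_1 = 2;  x_2 = (x_1 − 2)/5 = -3/7
  x_2 = -3/7;  a_2 = 1;  x_3 = (x_2 − 1)/5 = -2/7
  x_3 = -2/7;  a_3 = 4;  x_4 = (x_3 − 4)/5 = -6/7
  x_4 = -6/7;  a_4 = 2;  x_5 = (x_4 − 2)/5 = -4/7
Digits: (3, 2, 1, 4, 2).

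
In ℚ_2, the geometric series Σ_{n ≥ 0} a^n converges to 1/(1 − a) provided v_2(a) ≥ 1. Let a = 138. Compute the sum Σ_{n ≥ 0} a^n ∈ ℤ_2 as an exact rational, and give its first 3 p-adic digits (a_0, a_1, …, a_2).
Σ a^n = 1/(1 − a) = -1/137;  first 3 digits = (1, 1, 1)

v_2(a) = 1 ≥ 1, so the series converges in ℤ_2 to 1/(1 − a) = 1/(1 − 138) = -1/137. Expand this rational in ℤ_2: compute digits iteratively via d_i = x_i mod 2, x_{i+1} = (x_i − d_i)/2. The first 3 digits are (1, 1, 1).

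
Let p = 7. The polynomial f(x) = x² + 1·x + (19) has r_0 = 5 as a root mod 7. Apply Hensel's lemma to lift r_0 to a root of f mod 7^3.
r_2 = 250 (mod 343)

Hensel: r_{i+1} = r_i − f(r_i)·(f′(r_i))^{-1} mod 7^{i+2}, f′(x) = 2x + 1. Iterate:
  r_0 = 5 (mod 7)
  r_1 = 5 (mod 49)
  r_2 = 250 (mod 343)
Final: r = 250 satisfies f(r) ≡ 0 mod 7^3.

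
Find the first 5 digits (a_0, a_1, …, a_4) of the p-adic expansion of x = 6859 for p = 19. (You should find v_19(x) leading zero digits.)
(a_0, …, a_4) = (0, 0, 0, 1, 0)

v_19(6859) = 3, so a_0 = ... = a_2 = 0. Factor out: x = 19^3 · u with u = 1 a unit in ℤ_19. Expand u iteratively via a_{v+i} = u_i mod 19, u_{i+1} = (u_i − a_{v+i})/19:
  u_0 = 1;  a_3 = 1;  u_1 = (u_0 − 1)/19 = 0
  u_1 = 0;  a_4 = 0;  u_2 = (u_1 − 0)/19 = 0
Digits: (0, 0, 0, 1, 0).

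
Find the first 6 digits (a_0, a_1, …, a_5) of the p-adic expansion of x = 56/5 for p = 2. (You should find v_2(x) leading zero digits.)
(a_0, …, a_5) = (0, 0, 0, 1, 1, 0)

v_2(56/5) = 3, so a_0 = ... = a_2 = 0. Factor out: x = 2^3 · u with u = 7/5 a unit in ℤ_2. Expand u iteratively via a_{v+i} = u_i mod 2, u_{i+1} = (u_i − a_{v+i})/2:
  u_0 = 7/5;  a_3 = 1;  u_1 = (u_0 − 1)/2 = 1/5
  u_1 = 1/5;  a_4 = 1;  u_2 = (u_1 − 1)/2 = -2/5
  u_2 = -2/5;  a_5 = 0;  u_3 = (u_2 − 0)/2 = -1/5
Digits: (0, 0, 0, 1, 1, 0).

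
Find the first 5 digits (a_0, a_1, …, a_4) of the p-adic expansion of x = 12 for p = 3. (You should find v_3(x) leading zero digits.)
(a_0, …, a_4) = (0, 1, 1, 0, 0)

v_3(12) = 1, so a_0 = ... = a_0 = 0. Factor out: x = 3^1 · u with u = 4 a unit in ℤ_3. Expand u iteratively via a_{v+i} = u_i mod 3, u_{i+1} = (u_i − a_{v+i})/3:
  u_0 = 4;  a_1 = 1;  u_1 = (u_0 − 1)/3 = 1
  u_1 = 1;  a_2 = 1;  u_2 = (u_1 − 1)/3 = 0
  u_2 = 0;  a_3 = 0;  u_3 = (u_2 − 0)/3 = 0
  u_3 = 0;  a_4 = 0;  u_4 = (u_3 − 0)/3 = 0
Digits: (0, 1, 1, 0, 0).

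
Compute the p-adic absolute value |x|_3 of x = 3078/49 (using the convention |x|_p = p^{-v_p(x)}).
|3078/49|_3 = 1/81

Step 1 — compute v_3(x) by factoring powers of 3 out of the numerator and denominator: v_3(3078/49) = 4. Step 2 — apply |x|_p = p^{-v_p(x)} = 3^{-4} = 1/81.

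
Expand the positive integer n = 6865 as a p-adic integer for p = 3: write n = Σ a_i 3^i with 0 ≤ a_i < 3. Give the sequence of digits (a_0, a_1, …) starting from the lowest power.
(a_0, a_1, …) = (1, 2, 0, 2, 0, 1, 0, 0, 1)

Repeated division by 3 gives the digits low-to-high: 6865 = 1 + 2·3^1 + 2·3^3 + 1·3^5 + 1·3^8. Digit sequence: (1, 2, 0, 2, 0, 1, 0, 0, 1).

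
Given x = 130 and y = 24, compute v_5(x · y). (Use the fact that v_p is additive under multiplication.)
v_5(3120) = 1

v_p(x) = 1 (factor: 130 = 5^1 · 26); v_p(y) = 0 (factor: 24 = 5^0 · 24). Additivity: v_p(xy) = v_p(x) + v_p(y) = 1 + 0 = 1. (Direct check: xy = 3120 = 5^1 · (624).)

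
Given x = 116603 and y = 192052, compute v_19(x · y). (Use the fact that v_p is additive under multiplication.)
v_19(22393839356) = 6

v_p(x) = 3 (factor: 116603 = 19^3 · 17); v_p(y) = 3 (factor: 192052 = 19^3 · 28). Additivity: v_p(xy) = v_p(x) + v_p(y) = 3 + 3 = 6. (Direct check: xy = 22393839356 = 19^6 · (476).)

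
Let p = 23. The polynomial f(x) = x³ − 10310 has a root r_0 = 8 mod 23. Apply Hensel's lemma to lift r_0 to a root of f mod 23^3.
r_2 = 2952 (mod 12167)

Hensel: r_{i+1} = r_i − f(r_i)/f′(r_i) mod 23^{i+2}, where f′(x) = 3x². Iterate:
  r_0 = 8 (mod 23)
  r_1 = 307 (mod 529)
  r_2 = 2952 (mod 12167)
Final: r = 2952 with f(r) ≡ 0 mod 23^3.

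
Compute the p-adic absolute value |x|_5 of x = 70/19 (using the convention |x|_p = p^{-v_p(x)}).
|70/19|_5 = 1/5

Step 1 — compute v_5(x) by factoring powers of 5 out of the numerator and denominator: v_5(70/19) = 1. Step 2 — apply |x|_p = p^{-v_p(x)} = 5^{-1} = 1/5.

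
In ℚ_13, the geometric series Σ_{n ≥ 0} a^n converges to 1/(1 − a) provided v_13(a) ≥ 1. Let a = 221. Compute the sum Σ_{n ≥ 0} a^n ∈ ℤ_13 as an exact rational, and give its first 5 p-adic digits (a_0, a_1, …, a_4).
Σ a^n = 1/(1 − a) = -1/220;  first 5 digits = (1, 4, 4, 8, 11)

v_13(a) = 1 ≥ 1, so the series converges in ℤ_13 to 1/(1 − a) = 1/(1 − 221) = -1/220. Expand this rational in ℤ_13: compute digits iteratively via d_i = x_i mod 13, x_{i+1} = (x_i − d_i)/13. The first 5 digits are (1, 4, 4, 8, 11).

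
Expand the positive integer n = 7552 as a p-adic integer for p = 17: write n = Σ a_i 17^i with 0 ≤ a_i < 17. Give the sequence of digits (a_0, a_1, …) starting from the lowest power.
(a_0, a_1, …) = (4, 2, 9, 1)

Repeated division by 17 gives the digits low-to-high: 7552 = 4 + 2·17^1 + 9·17^2 + 1·17^3. Digit sequence: (4, 2, 9, 1).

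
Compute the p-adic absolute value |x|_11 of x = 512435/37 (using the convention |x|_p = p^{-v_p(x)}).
|512435/37|_11 = 1/14641

Step 1 — compute v_11(x) by factoring powers of 11 out of the numerator and denominator: v_11(512435/37) = 4. Step 2 — apply |x|_p = p^{-v_p(x)} = 11^{-4} = 1/14641.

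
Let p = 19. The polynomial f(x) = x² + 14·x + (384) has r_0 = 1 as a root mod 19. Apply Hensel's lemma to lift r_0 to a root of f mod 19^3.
r_2 = 2300 (mod 6859)

Hensel: r_{i+1} = r_i − f(r_i)·(f′(r_i))^{-1} mod 19^{i+2}, f′(x) = 2x + 14. Iterate:
  r_0 = 1 (mod 19)
  r_1 = 134 (mod 361)
  r_2 = 2300 (mod 6859)
Final: r = 2300 satisfies f(r) ≡ 0 mod 19^3.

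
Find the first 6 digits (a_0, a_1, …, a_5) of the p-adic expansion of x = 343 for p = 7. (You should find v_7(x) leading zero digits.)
(a_0, …, a_5) = (0, 0, 0, 1, 0, 0)

v_7(343) = 3, so a_0 = ... = a_2 = 0. Factor out: x = 7^3 · u with u = 1 a unit in ℤ_7. Expand u iteratively via a_{v+i} = u_i mod 7, u_{i+1} = (u_i − a_{v+i})/7:
  u_0 = 1;  a_3 = 1;  u_1 = (u_0 − 1)/7 = 0
  u_1 = 0;  a_4 = 0;  u_2 = (u_1 − 0)/7 = 0
  u_2 = 0;  a_5 = 0;  u_3 = (u_2 − 0)/7 = 0
Digits: (0, 0, 0, 1, 0, 0).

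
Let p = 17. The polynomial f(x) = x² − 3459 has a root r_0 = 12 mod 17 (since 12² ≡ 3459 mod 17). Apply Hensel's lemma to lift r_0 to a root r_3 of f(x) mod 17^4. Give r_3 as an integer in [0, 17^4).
r_3 = 60515 (mod 83521)

Hensel's recurrence: r_{i+1} = r_i − f(r_i)·(f′(r_i))^{-1} mod 17^{i+2}, with f′(x) = 2x. Iterate:
  r_0 = 12 (mod 17)
  r_1 = 114 (mod 289)
  r_2 = 1559 (mod 4913)
  r_3 = 60515 (mod 83521)
Final: r_3 = 60515, and one checks f(r_3) ≡ 0 mod 17^4.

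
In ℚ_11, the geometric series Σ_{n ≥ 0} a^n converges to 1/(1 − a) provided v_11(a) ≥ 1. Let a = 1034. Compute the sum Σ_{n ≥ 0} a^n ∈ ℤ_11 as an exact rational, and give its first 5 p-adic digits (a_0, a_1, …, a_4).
Σ a^n = 1/(1 − a) = -1/1033;  first 5 digits = (1, 6, 0, 8, 8)

v_11(a) = 1 ≥ 1, so the series converges in ℤ_11 to 1/(1 − a) = 1/(1 − 1034) = -1/1033. Expand this rational in ℤ_11: compute digits iteratively via d_i = x_i mod 11, x_{i+1} = (x_i − d_i)/11. The first 5 digits are (1, 6, 0, 8, 8).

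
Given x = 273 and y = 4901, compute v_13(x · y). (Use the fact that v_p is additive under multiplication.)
v_13(1337973) = 3

v_p(x) = 1 (factor: 273 = 13^1 · 21); v_p(y) = 2 (factor: 4901 = 13^2 · 29). Additivity: v_p(xy) = v_p(x) + v_p(y) = 1 + 2 = 3. (Direct check: xy = 1337973 = 13^3 · (609).)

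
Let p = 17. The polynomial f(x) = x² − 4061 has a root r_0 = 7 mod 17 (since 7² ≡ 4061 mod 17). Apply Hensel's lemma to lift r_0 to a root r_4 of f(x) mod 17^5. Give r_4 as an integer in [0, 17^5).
r_4 = 188928 (mod 1419857)

Hensel's recurrence: r_{i+1} = r_i − f(r_i)·(f′(r_i))^{-1} mod 17^{i+2}, with f′(x) = 2x. Iterate:
  r_0 = 7 (mod 17)
  r_1 = 211 (mod 289)
  r_2 = 2234 (mod 4913)
  r_3 = 21886 (mod 83521)
  r_4 = 188928 (mod 1419857)
Final: r_4 = 188928, and one checks f(r_4) ≡ 0 mod 17^5.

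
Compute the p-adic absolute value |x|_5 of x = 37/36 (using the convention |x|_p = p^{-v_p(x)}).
|37/36|_5 = 1

Step 1 — compute v_5(x) by factoring powers of 5 out of the numerator and denominator: v_5(37/36) = 0. Step 2 — apply |x|_p = p^{-v_p(x)} = 5^{0} = 1.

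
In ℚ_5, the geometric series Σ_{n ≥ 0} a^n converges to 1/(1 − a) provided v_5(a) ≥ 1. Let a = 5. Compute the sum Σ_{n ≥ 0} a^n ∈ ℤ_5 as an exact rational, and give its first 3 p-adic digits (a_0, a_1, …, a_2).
Σ a^n = 1/(1 − a) = -1/4;  first 3 digits = (1, 1, 1)

v_5(a) = 1 ≥ 1, so the series converges in ℤ_5 to 1/(1 − a) = 1/(1 − 5) = -1/4. Expand this rational in ℤ_5: compute digits iteratively via d_i = x_i mod 5, x_{i+1} = (x_i − d_i)/5. The first 3 digits are (1, 1, 1).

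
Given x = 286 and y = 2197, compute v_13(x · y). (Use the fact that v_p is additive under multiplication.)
v_13(628342) = 4

v_p(x) = 1 (factor: 286 = 13^1 · 22); v_p(y) = 3 (factor: 2197 = 13^3 · 1). Additivity: v_p(xy) = v_p(x) + v_p(y) = 1 + 3 = 4. (Direct check: xy = 628342 = 13^4 · (22).)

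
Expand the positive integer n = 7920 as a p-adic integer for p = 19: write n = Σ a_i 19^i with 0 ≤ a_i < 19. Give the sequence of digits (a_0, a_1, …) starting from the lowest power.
(a_0, a_1, …) = (16, 17, 2, 1)

Repeated division by 19 gives the digits low-to-high: 7920 = 16 + 17·19^1 + 2·19^2 + 1·19^3. Digit sequence: (16, 17, 2, 1).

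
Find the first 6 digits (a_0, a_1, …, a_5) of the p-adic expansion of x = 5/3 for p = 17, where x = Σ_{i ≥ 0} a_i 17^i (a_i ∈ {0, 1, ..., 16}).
(a_0, …, a_5) = (13, 5, 11, 5, 11, 5)

v_17(5/3) = 0 (numerator and denominator both coprime to 17), so x ∈ ℤ_17^×. Compute digits iteratively via a_i = x_i mod 17, x_{i+1} = (x_i − a_i)/17, with x_0 = x:
  x_0 = 5/3;  a_0 = 13;  x_1 = (x_0 − 13)/17 = -2/3
  x_1 = -2/3;  a_1 = 5;  x_2 = (x_1 − 5)/17 = -1/3
  x_2 = -1/3;  a_2 = 11;  x_3 = (x_2 − 11)/17 = -2/3
  x_3 = -2/3;  a_3 = 5;  x_4 = (x_3 − 5)/17 = -1/3
  x_4 = -1/3;  a_4 = 11;  x_5 = (x_4 − 11)/17 = -2/3
  x_5 = -2/3;  a_5 = 5;  x_6 = (x_5 − 5)/17 = -1/3
Digits: (13, 5, 11, 5, 11, 5).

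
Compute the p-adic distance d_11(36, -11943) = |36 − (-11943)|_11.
d_11(36, -11943) = 1/1331

Step 1 — x − y = 36 − (-11943) = 11979. Step 2 — v_11(11979) = 3 (factor: 11979 = (11^3 · 9); the sign does not affect v_p). Step 3 — |x − y|_11 = 11^{-3} = 1/1331.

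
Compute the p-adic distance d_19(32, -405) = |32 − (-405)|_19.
d_19(32, -405) = 1/19

Step 1 — x − y = 32 − (-405) = 437. Step 2 — v_19(437) = 1 (factor: 437 = (19^1 · 23); the sign does not affect v_p). Step 3 — |x − y|_19 = 19^{-1} = 1/19.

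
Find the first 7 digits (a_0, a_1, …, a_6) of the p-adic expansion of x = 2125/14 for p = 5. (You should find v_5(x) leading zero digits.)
(a_0, …, a_6) = (0, 0, 0, 3, 0, 1, 3)

v_5(2125/14) = 3, so a_0 = ... = a_2 = 0. Factor out: x = 5^3 · u with u = 17/14 a unit in ℤ_5. Expand u iteratively via a_{v+i} = u_i mod 5, u_{i+1} = (u_i − a_{v+i})/5:
  u_0 = 17/14;  a_3 = 3;  u_1 = (u_0 − 3)/5 = -5/14
  u_1 = -5/14;  a_4 = 0;  u_2 = (u_1 − 0)/5 = -1/14
  u_2 = -1/14;  a_5 = 1;  u_3 = (u_2 − 1)/5 = -3/14
  u_3 = -3/14;  a_6 = 3;  u_4 = (u_3 − 3)/5 = -9/14
Digits: (0, 0, 0, 3, 0, 1, 3).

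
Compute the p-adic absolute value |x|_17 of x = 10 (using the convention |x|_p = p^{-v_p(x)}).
|10|_17 = 1

Step 1 — compute v_17(x) by factoring powers of 17 out of the numerator and denominator: v_17(10) = 0. Step 2 — apply |x|_p = p^{-v_p(x)} = 17^{0} = 1.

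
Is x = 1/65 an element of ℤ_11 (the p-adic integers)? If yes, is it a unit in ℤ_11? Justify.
x ∈ ℤ_11^× (unit); v_11(x) = 0

ℤ_11 = {x ∈ ℚ_11 : v_11(x) ≥ 0} and ℤ_11^× = {x ∈ ℤ_11 : v_11(x) = 0}. Here v_11(1/65) = v_11(num) − v_11(den) = 0; compare against these criteria.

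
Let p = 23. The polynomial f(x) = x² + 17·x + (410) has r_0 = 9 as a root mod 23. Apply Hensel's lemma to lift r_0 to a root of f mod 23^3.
r_2 = 6127 (mod 12167)

Hensel: r_{i+1} = r_i − f(r_i)·(f′(r_i))^{-1} mod 23^{i+2}, f′(x) = 2x + 17. Iterate:
  r_0 = 9 (mod 23)
  r_1 = 308 (mod 529)
  r_2 = 6127 (mod 12167)
Final: r = 6127 satisfies f(r) ≡ 0 mod 23^3.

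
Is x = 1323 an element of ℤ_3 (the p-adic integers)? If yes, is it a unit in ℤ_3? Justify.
x ∈ ℤ_3 but not a unit; v_3(x) = 3 > 0

ℤ_3 = {x ∈ ℚ_3 : v_3(x) ≥ 0} and ℤ_3^× = {x ∈ ℤ_3 : v_3(x) = 0}. Here v_3(1323) = v_3(num) − v_3(den) = 3; compare against these criteria.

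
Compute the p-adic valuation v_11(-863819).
v_11(-863819) = 4

v_11(n) is the largest exponent k such that 11^k divides n. Factor out: -863819 = -11^4 · 59. (Sign doesn't affect v_p.) So v_11(-863819) = 4.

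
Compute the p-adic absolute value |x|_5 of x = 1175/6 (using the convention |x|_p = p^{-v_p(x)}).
|1175/6|_5 = 1/25

Step 1 — compute v_5(x) by factoring powers of 5 out of the numerator and denominator: v_5(1175/6) = 2. Step 2 — apply |x|_p = p^{-v_p(x)} = 5^{-2} = 1/25.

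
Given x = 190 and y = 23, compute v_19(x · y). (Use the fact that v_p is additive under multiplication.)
v_19(4370) = 1

v_p(x) = 1 (factor: 190 = 19^1 · 10); v_p(y) = 0 (factor: 23 = 19^0 · 23). Additivity: v_p(xy) = v_p(x) + v_p(y) = 1 + 0 = 1. (Direct check: xy = 4370 = 19^1 · (230).)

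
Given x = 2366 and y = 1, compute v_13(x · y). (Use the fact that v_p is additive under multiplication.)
v_13(2366) = 2

v_p(x) = 2 (factor: 2366 = 13^2 · 14); v_p(y) = 0 (factor: 1 = 13^0 · 1). Additivity: v_p(xy) = v_p(x) + v_p(y) = 2 + 0 = 2. (Direct check: xy = 2366 = 13^2 · (14).)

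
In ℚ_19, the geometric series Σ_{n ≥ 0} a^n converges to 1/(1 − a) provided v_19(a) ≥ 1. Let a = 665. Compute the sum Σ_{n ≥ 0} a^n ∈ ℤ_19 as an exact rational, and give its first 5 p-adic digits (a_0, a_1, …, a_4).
Σ a^n = 1/(1 − a) = -1/664;  first 5 digits = (1, 16, 10, 18, 3)

v_19(a) = 1 ≥ 1, so the series converges in ℤ_19 to 1/(1 − a) = 1/(1 − 665) = -1/664. Expand this rational in ℤ_19: compute digits iteratively via d_i = x_i mod 19, x_{i+1} = (x_i − d_i)/19. The first 5 digits are (1, 16, 10, 18, 3).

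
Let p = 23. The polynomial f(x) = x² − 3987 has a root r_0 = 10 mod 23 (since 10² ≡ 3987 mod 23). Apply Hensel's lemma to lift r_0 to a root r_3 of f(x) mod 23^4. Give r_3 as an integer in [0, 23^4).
r_3 = 20227 (mod 279841)

Hensel's recurrence: r_{i+1} = r_i − f(r_i)·(f′(r_i))^{-1} mod 23^{i+2}, with f′(x) = 2x. Iterate:
  r_0 = 10 (mod 23)
  r_1 = 125 (mod 529)
  r_2 = 8060 (mod 12167)
  r_3 = 20227 (mod 279841)
Final: r_3 = 20227, and one checks f(r_3) ≡ 0 mod 23^4.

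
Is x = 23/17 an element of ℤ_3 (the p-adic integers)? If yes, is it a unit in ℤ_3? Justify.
x ∈ ℤ_3^× (unit); v_3(x) = 0

ℤ_3 = {x ∈ ℚ_3 : v_3(x) ≥ 0} and ℤ_3^× = {x ∈ ℤ_3 : v_3(x) = 0}. Here v_3(23/17) = v_3(num) − v_3(den) = 0; compare against these criteria.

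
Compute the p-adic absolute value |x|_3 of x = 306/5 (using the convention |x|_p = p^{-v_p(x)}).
|306/5|_3 = 1/9

Step 1 — compute v_3(x) by factoring powers of 3 out of the numerator and denominator: v_3(306/5) = 2. Step 2 — apply |x|_p = p^{-v_p(x)} = 3^{-2} = 1/9.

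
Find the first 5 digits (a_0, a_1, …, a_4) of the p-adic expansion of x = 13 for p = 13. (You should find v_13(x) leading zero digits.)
(a_0, …, a_4) = (0, 1, 0, 0, 0)

v_13(13) = 1, so a_0 = ... = a_0 = 0. Factor out: x = 13^1 · u with u = 1 a unit in ℤ_13. Expand u iteratively via a_{v+i} = u_i mod 13, u_{i+1} = (u_i − a_{v+i})/13:
  u_0 = 1;  a_1 = 1;  u_1 = (u_0 − 1)/13 = 0
  u_1 = 0;  a_2 = 0;  u_2 = (u_1 − 0)/13 = 0
  u_2 = 0;  a_3 = 0;  u_3 = (u_2 − 0)/13 = 0
  u_3 = 0;  a_4 = 0;  u_4 = (u_3 − 0)/13 = 0
Digits: (0, 1, 0, 0, 0).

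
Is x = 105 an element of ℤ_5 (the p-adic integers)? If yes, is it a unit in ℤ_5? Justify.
x ∈ ℤ_5 but not a unit; v_5(x) = 1 > 0

ℤ_5 = {x ∈ ℚ_5 : v_5(x) ≥ 0} and ℤ_5^× = {x ∈ ℤ_5 : v_5(x) = 0}. Here v_5(105) = v_5(num) − v_5(den) = 1; compare against these criteria.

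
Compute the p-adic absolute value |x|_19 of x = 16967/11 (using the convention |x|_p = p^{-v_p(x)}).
|16967/11|_19 = 1/361

Step 1 — compute v_19(x) by factoring powers of 19 out of the numerator and denominator: v_19(16967/11) = 2. Step 2 — apply |x|_p = p^{-v_p(x)} = 19^{-2} = 1/361.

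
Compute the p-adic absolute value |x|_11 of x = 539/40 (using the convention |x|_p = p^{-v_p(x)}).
|539/40|_11 = 1/11

Step 1 — compute v_11(x) by factoring powers of 11 out of the numerator and denominator: v_11(539/40) = 1. Step 2 — apply |x|_p = p^{-v_p(x)} = 11^{-1} = 1/11.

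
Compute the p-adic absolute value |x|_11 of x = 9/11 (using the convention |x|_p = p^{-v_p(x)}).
|9/11|_11 = 11

Step 1 — compute v_11(x) by factoring powers of 11 out of the numerator and denominator: v_11(9/11) = -1. Step 2 — apply |x|_p = p^{-v_p(x)} = 11^{1} = 11.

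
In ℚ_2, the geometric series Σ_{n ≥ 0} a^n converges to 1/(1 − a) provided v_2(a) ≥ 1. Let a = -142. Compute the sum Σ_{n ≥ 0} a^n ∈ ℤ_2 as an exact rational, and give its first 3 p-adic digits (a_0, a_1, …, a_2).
Σ a^n = 1/(1 − a) = 1/143;  first 3 digits = (1, 1, 1)

v_2(a) = 1 ≥ 1, so the series converges in ℤ_2 to 1/(1 − a) = 1/(1 − (-142)) = 1/143. Expand this rational in ℤ_2: compute digits iteratively via d_i = x_i mod 2, x_{i+1} = (x_i − d_i)/2. The first 3 digits are (1, 1, 1).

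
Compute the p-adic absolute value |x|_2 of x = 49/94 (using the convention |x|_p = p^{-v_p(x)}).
|49/94|_2 = 2

Step 1 — compute v_2(x) by factoring powers of 2 out of the numerator and denominator: v_2(49/94) = -1. Step 2 — apply |x|_p = p^{-v_p(x)} = 2^{1} = 2.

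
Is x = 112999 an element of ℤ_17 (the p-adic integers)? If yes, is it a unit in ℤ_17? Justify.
x ∈ ℤ_17 but not a unit; v_17(x) = 3 > 0

ℤ_17 = {x ∈ ℚ_17 : v_17(x) ≥ 0} and ℤ_17^× = {x ∈ ℤ_17 : v_17(x) = 0}. Here v_17(112999) = v_17(num) − v_17(den) = 3; compare against these criteria.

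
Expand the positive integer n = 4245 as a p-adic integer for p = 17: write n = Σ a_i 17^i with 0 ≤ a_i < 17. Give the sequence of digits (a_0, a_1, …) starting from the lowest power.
(a_0, a_1, …) = (12, 11, 14)

Repeated division by 17 gives the digits low-to-high: 4245 = 12 + 11·17^1 + 14·17^2. Digit sequence: (12, 11, 14).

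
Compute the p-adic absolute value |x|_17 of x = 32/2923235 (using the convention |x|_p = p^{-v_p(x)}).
|32/2923235|_17 = 83521

Step 1 — compute v_17(x) by factoring powers of 17 out of the numerator and denominator: v_17(32/2923235) = -4. Step 2 — apply |x|_p = p^{-v_p(x)} = 17^{4} = 83521.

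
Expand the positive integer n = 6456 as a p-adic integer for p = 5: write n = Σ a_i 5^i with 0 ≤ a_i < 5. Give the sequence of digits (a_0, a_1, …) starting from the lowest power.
(a_0, a_1, …) = (1, 1, 3, 1, 0, 2)

Repeated division by 5 gives the digits low-to-high: 6456 = 1 + 1·5^1 + 3·5^2 + 1·5^3 + 2·5^5. Digit sequence: (1, 1, 3, 1, 0, 2).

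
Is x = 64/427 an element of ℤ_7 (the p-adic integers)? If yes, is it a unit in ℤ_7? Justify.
x ∉ ℤ_7 (v_7(x) = -1 < 0)

ℤ_7 = {x ∈ ℚ_7 : v_7(x) ≥ 0} and ℤ_7^× = {x ∈ ℤ_7 : v_7(x) = 0}. Here v_7(64/427) = v_7(num) − v_7(den) = -1; compare against these criteria.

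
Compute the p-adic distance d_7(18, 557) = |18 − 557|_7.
d_7(18, 557) = 1/49

Step 1 — x − y = 18 − 557 = -539. Step 2 — v_7(-539) = 2 (factor: -539 = −(7^2 · 11); the sign does not affect v_p). Step 3 — |x − y|_7 = 7^{-2} = 1/49.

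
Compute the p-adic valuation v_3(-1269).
v_3(-1269) = 3

v_3(n) is the largest exponent k such that 3^k divides n. Factor out: -1269 = -3^3 · 47. (Sign doesn't affect v_p.) So v_3(-1269) = 3.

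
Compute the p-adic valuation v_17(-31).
v_17(-31) = 0

v_17(n) is the largest exponent k such that 17^k divides n. Factor out: -31 = -17^0 · 31. (Sign doesn't affect v_p.) So v_17(-31) = 0.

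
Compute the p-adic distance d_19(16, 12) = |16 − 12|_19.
d_19(16, 12) = 1

Step 1 — x − y = 16 − 12 = 4. Step 2 — v_19(4) = 0 (factor: 4 = (19^0 · 4); the sign does not affect v_p). Step 3 — |x − y|_19 = 19^{0} = 1.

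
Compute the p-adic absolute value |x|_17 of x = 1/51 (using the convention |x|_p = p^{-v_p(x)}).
|1/51|_17 = 17

Step 1 — compute v_17(x) by factoring powers of 17 out of the numerator and denominator: v_17(1/51) = -1. Step 2 — apply |x|_p = p^{-v_p(x)} = 17^{1} = 17.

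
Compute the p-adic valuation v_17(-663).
v_17(-663) = 1

v_17(n) is the largest exponent k such that 17^k divides n. Factor out: -663 = -17^1 · 39. (Sign doesn't affect v_p.) So v_17(-663) = 1.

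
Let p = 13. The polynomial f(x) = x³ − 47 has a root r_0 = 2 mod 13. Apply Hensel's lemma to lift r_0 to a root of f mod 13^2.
r_1 = 132 (mod 169)

Hensel: r_{i+1} = r_i − f(r_i)/f′(r_i) mod 13^{i+2}, where f′(x) = 3x². Iterate:
  r_0 = 2 (mod 13)
  r_1 = 132 (mod 169)
Final: r = 132 with f(r) ≡ 0 mod 13^2.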